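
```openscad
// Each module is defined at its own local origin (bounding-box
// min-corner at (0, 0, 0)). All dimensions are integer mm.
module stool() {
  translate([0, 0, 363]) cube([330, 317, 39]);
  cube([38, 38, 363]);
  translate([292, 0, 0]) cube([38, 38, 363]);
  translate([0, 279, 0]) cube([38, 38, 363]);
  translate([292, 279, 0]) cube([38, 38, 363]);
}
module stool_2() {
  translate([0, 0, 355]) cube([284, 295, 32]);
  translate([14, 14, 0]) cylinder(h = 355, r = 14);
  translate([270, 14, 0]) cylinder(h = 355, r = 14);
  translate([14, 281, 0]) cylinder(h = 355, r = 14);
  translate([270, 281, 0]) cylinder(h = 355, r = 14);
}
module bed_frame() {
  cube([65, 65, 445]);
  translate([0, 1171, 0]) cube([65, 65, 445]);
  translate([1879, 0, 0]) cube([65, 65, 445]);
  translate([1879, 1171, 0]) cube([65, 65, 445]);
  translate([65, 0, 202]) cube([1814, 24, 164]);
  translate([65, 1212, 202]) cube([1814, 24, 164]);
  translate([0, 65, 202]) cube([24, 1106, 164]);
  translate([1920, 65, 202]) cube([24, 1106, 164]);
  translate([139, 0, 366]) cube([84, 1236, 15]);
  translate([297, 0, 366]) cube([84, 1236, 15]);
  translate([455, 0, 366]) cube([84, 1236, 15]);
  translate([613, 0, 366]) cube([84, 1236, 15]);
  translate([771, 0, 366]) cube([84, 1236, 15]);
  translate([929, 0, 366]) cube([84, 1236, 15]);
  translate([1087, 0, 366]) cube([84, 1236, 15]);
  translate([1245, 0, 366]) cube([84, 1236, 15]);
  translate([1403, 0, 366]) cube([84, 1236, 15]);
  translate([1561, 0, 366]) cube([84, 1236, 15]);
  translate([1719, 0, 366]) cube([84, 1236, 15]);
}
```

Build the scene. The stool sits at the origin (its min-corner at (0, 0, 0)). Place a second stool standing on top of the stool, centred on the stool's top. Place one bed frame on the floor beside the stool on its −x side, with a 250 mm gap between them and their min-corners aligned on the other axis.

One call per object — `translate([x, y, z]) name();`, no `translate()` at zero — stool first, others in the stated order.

stool();
translate([23, 11, 402]) stool_2();
translate([-2194, 0, 0]) bed_frame();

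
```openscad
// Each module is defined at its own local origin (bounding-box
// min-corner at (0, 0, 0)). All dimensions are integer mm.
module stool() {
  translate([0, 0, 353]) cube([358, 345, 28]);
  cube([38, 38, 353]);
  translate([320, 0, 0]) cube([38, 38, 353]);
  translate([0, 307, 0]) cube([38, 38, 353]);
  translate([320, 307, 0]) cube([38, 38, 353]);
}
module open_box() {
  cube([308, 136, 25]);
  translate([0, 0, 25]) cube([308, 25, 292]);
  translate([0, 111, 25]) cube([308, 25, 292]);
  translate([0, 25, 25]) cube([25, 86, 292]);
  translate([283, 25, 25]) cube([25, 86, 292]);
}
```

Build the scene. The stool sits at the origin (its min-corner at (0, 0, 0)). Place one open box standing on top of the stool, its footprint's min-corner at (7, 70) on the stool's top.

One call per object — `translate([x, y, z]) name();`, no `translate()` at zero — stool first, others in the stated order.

stool();
translate([7, 70, 381]) open_box();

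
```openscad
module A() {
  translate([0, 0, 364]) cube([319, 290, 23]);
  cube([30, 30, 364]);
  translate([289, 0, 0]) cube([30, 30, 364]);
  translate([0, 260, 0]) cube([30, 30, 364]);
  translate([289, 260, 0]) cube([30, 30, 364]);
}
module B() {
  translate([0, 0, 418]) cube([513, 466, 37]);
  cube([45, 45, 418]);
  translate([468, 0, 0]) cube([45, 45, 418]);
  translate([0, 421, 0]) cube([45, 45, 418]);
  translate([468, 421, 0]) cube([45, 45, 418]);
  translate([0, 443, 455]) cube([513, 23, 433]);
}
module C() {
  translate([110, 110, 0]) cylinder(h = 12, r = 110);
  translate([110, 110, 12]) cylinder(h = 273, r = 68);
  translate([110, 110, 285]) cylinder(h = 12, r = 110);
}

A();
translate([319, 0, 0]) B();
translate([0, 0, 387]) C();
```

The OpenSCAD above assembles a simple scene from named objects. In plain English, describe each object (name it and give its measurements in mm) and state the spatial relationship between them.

A is a four-legged stool. The seat is a 319×290×23 mm slab whose top surface is at z = 387 mm; four square legs, each 30×30 mm in cross-section, run from the floor (z = 0) to the underside of the seat, each flush with a corner of the seat.

B is a chair: 513×466 mm seat, 37 mm thick, top at z = 455 mm, on four 45 mm square corner legs flush with the seat edges. A 23 mm thick backrest slab spans the full seat width, extending 433 mm above the seat top, its back face flush with the seat's +y edge.

C is a spool: two coaxial disc flanges of radius 110 mm and thickness 12 mm, joined by a core cylinder of radius 68 mm and height 273 mm. The lower flange rests on z = 0 and the three cylinders share a vertical axis.

The chair is against the stool's +x side, with their −y faces flush. The spool is on top of the stool.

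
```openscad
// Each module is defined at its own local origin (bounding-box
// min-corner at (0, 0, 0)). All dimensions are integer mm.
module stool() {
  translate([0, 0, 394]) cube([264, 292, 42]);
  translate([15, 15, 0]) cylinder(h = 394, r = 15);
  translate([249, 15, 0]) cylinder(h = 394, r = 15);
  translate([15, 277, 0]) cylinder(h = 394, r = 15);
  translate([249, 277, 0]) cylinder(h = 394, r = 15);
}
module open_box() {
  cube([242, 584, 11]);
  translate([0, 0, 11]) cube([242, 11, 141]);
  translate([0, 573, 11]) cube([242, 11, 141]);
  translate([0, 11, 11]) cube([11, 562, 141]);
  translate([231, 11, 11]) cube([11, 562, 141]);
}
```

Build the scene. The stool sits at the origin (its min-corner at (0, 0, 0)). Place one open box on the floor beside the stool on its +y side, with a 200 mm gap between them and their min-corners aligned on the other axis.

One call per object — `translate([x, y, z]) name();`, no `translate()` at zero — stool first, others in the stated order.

stool();
translate([0, 492, 0]) open_box();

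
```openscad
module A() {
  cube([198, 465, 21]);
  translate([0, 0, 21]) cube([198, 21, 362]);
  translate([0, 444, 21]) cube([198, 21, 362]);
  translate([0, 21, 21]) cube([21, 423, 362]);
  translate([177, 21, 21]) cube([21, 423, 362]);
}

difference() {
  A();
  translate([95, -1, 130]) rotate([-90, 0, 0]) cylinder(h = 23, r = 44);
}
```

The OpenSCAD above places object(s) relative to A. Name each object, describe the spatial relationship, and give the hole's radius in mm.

A is an open box. The open box has a circular hole through its front wall. The hole's radius is 44 mm.

The subtracted cylinder has r = 44 mm.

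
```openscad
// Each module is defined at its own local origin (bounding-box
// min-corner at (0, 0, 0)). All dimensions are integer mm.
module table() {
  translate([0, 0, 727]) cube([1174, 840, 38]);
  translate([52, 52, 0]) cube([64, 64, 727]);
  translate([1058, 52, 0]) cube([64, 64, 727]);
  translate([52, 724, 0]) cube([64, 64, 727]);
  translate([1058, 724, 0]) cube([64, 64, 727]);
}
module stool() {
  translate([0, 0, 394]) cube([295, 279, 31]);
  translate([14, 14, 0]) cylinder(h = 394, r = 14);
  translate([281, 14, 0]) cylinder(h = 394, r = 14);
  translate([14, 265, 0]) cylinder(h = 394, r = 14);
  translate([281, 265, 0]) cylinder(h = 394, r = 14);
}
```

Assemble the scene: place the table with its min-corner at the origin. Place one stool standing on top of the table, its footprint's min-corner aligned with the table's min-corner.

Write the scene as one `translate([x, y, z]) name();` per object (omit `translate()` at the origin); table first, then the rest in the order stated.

table();
translate([0, 0, 765]) stool();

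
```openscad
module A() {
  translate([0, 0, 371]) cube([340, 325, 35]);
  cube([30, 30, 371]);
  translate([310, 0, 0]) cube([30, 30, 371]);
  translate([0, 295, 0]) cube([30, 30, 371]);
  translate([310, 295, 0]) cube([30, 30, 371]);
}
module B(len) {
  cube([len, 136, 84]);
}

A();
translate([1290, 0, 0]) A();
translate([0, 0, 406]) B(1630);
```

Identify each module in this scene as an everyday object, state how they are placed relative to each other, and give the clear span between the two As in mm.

Second stool starts at x = 1290; first ends at x = 340; clear span = 1290 − 340 = 950 mm.

A is a stool. B is a beam. A beam spans the tops of two stools. The clear span between the two stools is 950 mm.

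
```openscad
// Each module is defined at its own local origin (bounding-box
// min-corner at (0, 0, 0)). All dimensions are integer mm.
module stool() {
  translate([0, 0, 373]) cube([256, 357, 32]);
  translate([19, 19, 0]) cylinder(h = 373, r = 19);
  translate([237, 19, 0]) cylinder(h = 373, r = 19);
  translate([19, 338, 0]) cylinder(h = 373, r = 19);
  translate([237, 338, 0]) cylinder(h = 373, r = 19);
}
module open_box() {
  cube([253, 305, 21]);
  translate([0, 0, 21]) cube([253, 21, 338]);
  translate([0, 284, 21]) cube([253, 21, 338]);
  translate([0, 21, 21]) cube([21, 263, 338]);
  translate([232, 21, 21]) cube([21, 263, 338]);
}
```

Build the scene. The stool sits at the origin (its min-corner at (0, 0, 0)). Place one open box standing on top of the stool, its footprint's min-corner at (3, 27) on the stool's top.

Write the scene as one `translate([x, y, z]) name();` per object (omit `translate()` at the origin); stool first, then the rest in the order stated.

stool();
translate([3, 27, 405]) open_box();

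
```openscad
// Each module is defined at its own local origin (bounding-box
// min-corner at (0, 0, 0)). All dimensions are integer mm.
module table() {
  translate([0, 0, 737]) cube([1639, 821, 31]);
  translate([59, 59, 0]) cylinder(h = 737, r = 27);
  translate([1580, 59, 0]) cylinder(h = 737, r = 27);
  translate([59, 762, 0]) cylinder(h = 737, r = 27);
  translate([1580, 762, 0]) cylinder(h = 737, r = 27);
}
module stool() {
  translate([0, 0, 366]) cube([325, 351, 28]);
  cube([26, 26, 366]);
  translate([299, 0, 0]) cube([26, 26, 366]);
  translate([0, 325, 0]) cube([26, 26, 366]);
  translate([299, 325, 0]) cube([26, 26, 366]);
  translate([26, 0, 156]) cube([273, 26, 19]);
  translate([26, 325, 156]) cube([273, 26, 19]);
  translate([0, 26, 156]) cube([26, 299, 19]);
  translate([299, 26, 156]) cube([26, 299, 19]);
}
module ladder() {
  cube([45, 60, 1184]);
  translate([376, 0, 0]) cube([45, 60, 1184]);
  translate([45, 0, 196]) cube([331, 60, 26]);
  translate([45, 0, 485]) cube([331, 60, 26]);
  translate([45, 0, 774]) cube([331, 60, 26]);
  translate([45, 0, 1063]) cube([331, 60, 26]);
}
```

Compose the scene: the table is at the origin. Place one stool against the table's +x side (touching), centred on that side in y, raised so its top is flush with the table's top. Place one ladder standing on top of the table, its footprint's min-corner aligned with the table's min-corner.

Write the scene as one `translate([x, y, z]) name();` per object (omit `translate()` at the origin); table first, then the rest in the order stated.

table();
translate([1639, 235, 374]) stool();
translate([0, 0, 768]) ladder();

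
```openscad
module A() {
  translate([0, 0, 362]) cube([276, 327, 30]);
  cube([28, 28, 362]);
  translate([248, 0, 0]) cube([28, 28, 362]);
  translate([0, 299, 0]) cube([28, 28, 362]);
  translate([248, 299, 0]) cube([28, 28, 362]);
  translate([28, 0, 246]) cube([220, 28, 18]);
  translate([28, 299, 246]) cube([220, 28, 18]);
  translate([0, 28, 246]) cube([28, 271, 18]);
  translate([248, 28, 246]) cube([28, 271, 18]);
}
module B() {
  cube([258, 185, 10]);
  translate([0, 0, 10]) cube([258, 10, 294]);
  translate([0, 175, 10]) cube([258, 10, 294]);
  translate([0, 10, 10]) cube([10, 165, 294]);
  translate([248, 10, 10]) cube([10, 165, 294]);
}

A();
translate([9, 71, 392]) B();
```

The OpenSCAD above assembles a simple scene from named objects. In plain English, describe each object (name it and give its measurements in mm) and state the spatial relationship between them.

A is a four-legged stool. The seat is a 276×327×30 mm slab whose top surface is at z = 392 mm; four square legs, each 28×28 mm in cross-section, run from the floor (z = 0) to the underside of the seat, each flush with a corner of the seat. Four stretchers, 28 mm wide and 18 mm tall, connect adjacent legs with their undersides at z = 246 mm, each running between the inner faces of the legs it joins and aligned with the legs' outer faces on the other axis.

B is an open-topped rectangular box: outside dimensions 258×185×304 mm, with a uniform wall and base thickness of 10 mm. The base is a full 258×185 slab on the floor; four walls sit on top of the base. The front and back walls (the −y and +y sides) span the full width; the two side walls fit between them.

The open box is on top of the stool, centred.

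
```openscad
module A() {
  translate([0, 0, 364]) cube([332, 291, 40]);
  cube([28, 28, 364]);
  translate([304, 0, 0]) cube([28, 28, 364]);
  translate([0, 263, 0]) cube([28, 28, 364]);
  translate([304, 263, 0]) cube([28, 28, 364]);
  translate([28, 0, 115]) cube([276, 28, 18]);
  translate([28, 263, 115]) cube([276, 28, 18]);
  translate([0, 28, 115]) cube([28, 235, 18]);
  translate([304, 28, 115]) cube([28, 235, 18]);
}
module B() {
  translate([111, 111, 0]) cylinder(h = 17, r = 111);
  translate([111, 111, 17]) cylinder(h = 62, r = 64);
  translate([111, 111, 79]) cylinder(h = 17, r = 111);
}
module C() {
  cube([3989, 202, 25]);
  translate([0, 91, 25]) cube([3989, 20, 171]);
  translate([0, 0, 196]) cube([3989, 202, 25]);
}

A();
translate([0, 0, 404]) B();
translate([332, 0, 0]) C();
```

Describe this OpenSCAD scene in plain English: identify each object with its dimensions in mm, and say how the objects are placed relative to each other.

A is a simple wooden stool: a rectangular seat 332 mm (x) by 291 mm (y), 40 mm thick, top face at z = 404 mm, on four square legs, each 28×28 mm in cross-section. The legs rest on z = 0, each flush with a corner of the seat. Four stretchers, 28 mm wide and 18 mm tall, connect adjacent legs with their undersides at z = 115 mm, each running between the inner faces of the legs it joins and aligned with the legs' outer faces on the other axis.

B is a spool: two coaxial disc flanges of radius 111 mm and thickness 17 mm, joined by a core cylinder of radius 64 mm and height 62 mm. The lower flange rests on z = 0 and the three cylinders share a vertical axis.

C is an I-beam lying along x, 3989 mm long. Overall section height 221 mm. Two flanges 202 mm wide (y) and 25 mm thick, one on the floor and one at the top; a web 20 mm thick runs between them, centred on the flange width.

The spool is on top of the stool. The I-beam is against the stool's +x side, with their −y faces flush.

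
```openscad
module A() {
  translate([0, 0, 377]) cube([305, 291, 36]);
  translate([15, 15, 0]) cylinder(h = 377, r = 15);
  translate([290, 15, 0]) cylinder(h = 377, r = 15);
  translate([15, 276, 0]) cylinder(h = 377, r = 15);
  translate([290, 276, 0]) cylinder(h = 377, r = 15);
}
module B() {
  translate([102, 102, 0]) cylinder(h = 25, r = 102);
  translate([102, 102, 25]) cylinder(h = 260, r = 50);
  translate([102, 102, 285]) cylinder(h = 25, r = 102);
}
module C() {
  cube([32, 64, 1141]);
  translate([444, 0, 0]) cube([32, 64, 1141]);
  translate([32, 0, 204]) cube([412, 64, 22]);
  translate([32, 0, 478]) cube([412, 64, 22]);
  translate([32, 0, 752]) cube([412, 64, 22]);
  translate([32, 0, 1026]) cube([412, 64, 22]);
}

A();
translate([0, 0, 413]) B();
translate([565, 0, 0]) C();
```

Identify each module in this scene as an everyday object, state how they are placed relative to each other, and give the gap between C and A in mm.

A is a stool. B is a spool. C is a ladder. The spool is on top of the stool. The ladder is on the floor beside the stool on its +x side. The gap between the ladder and the stool is 260 mm.

The ladder's nearest face is 260 mm from the stool's +x face.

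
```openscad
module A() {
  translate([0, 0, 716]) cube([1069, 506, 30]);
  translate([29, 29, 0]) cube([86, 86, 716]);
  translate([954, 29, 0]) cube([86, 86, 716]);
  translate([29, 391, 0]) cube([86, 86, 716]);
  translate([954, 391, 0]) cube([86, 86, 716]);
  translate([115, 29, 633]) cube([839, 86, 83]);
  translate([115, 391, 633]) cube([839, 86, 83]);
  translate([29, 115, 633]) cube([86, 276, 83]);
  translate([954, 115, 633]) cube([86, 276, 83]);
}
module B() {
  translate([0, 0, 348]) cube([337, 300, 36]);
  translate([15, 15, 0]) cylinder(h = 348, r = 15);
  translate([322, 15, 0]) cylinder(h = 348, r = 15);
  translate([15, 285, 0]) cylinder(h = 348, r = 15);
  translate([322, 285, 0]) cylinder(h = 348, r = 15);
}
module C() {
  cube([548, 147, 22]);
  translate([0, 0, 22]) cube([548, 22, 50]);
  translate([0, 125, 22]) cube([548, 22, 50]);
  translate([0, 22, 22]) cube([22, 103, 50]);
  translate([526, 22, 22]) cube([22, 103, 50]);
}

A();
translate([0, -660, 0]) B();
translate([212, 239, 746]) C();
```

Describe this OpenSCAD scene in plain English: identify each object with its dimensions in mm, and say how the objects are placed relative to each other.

A is a rectangular dining table. The top is 1069×506×30 mm with its upper surface at z = 746 mm. It stands on four 86×86 mm square legs, each inset 29 mm from the nearest pair of top edges, running from the floor to the underside of the top. Four apron rails, 86 mm thick and 83 mm tall, run between adjacent legs with their top edges flush with the underside of the top and their outer faces flush with the legs' outer faces.

B is a four-legged stool. The seat is 337×300 mm, 36 mm thick, top at z = 384 mm. It stands on four round legs, each 30 mm in diameter, from z = 0 to the seat underside, each leg's axis is inset half a diameter from the nearest pair of seat edges (so the leg's bounding box is flush with the corner).

C is an open-topped rectangular box: outside dimensions 548×147×72 mm, with a uniform wall and base thickness of 22 mm. The base is a full 548×147 slab on the floor; four walls sit on top of the base. The front and back walls (the −y and +y sides) span the full width; the two side walls fit between them.

The stool is on the floor beside the table on its −y side. The open box is on top of the table.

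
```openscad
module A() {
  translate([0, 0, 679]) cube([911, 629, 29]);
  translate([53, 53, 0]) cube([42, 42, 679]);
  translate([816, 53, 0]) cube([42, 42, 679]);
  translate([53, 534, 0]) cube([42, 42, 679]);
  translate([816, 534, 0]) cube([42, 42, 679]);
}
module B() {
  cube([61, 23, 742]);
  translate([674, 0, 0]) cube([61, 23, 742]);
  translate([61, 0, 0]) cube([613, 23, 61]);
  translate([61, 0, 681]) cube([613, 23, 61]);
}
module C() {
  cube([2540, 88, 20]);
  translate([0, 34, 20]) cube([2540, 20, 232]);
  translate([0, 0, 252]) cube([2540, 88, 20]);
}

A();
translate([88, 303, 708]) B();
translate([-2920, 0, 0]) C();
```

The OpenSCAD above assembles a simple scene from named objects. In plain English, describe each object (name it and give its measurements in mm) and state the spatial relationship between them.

A is a table: top 911 mm (x) × 629 mm (y), 29 mm thick, upper face at z = 708 mm, on four 42×42 mm square legs, each inset 53 mm from the nearest pair of top edges, running from z = 0 to the bottom of the top.

B is a rectangular picture frame lying in the x–z plane (depth along y). The opening is 613 mm wide (x) by 620 mm tall (z), surrounded by a border 61 mm wide on all four sides. The frame is 23 mm deep and is made of two full-height vertical stiles with two horizontal rails fitted between them.

C is an I-beam lying along x, 2540 mm long. Overall section height 272 mm. Two flanges 88 mm wide (y) and 20 mm thick, one on the floor and one at the top; a web 20 mm thick runs between them, centred on the flange width.

The picture frame is on top of the table, centred. The I-beam is on the floor beside the table on its −x side.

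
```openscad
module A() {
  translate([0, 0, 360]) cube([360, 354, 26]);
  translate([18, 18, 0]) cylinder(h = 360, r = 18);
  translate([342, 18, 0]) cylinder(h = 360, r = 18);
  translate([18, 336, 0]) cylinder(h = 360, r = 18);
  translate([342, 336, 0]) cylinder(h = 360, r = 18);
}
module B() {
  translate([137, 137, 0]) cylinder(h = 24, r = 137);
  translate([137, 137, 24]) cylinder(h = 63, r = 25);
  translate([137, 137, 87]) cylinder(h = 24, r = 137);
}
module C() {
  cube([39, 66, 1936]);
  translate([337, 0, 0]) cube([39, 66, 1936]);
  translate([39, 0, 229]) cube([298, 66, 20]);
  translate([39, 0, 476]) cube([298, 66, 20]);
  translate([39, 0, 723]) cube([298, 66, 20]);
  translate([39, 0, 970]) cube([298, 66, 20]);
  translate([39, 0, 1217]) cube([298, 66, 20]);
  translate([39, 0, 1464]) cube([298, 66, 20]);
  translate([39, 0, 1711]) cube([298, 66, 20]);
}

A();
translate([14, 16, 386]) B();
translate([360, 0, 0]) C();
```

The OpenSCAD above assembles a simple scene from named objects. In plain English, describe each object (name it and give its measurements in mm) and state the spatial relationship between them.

A is a simple wooden stool: a rectangular seat 360 mm (x) by 354 mm (y), 26 mm thick, top face at z = 386 mm, on four round legs, each 36 mm in diameter. The legs rest on z = 0, each leg's axis is inset half a diameter from the nearest pair of seat edges (so the leg's bounding box is flush with the corner).

B is a spool: two coaxial disc flanges of radius 137 mm and thickness 24 mm, joined by a core cylinder of radius 25 mm and height 63 mm. The lower flange rests on z = 0 and the three cylinders share a vertical axis.

C is a straight ladder. Two 39×66 mm vertical rails, 1936 mm tall, stand 376 mm apart (outside-to-outside) with their front faces coplanar on the −y side. 7 rungs, each 66 mm deep and 20 mm tall, span between the inner faces of the rails, front faces flush with the rails. The lowest rung's underside is at z = 229 mm and rungs are spaced 247 mm apart (underside to underside).

The spool is on top of the stool. The ladder is against the stool's +x side, with their −y faces flush.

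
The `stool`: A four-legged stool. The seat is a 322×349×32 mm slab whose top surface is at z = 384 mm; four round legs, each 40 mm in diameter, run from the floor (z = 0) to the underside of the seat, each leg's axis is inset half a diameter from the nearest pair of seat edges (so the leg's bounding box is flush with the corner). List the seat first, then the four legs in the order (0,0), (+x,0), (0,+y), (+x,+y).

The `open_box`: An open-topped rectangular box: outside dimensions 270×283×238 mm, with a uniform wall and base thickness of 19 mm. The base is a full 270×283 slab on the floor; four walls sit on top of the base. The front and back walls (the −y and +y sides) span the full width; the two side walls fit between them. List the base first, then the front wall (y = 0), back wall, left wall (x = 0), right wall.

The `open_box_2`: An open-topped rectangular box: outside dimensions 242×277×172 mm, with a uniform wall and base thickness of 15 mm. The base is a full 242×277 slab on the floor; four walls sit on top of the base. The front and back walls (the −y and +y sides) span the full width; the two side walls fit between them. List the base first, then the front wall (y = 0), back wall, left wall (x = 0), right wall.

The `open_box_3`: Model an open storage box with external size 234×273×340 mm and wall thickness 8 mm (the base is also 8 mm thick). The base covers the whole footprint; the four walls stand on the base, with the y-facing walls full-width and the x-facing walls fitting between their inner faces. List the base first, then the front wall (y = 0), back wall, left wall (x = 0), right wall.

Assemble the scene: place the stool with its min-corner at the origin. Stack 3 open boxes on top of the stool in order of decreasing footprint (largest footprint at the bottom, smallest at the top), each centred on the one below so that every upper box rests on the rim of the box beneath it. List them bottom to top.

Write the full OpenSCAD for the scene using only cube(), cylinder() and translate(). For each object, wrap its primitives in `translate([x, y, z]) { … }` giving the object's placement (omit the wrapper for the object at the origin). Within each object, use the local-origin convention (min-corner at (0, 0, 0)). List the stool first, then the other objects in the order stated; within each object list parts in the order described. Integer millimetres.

translate([0, 0, 352]) cube([322, 349, 32]);
translate([20, 20, 0]) cylinder(h = 352, r = 20);
translate([302, 20, 0]) cylinder(h = 352, r = 20);
translate([20, 329, 0]) cylinder(h = 352, r = 20);
translate([302, 329, 0]) cylinder(h = 352, r = 20);
translate([26, 33, 384]) {
  cube([270, 283, 19]);
  translate([0, 0, 19]) cube([270, 19, 219]);
  translate([0, 264, 19]) cube([270, 19, 219]);
  translate([0, 19, 19]) cube([19, 245, 219]);
  translate([251, 19, 19]) cube([19, 245, 219]);
}
translate([40, 36, 622]) {
  cube([242, 277, 15]);
  translate([0, 0, 15]) cube([242, 15, 157]);
  translate([0, 262, 15]) cube([242, 15, 157]);
  translate([0, 15, 15]) cube([15, 247, 157]);
  translate([227, 15, 15]) cube([15, 247, 157]);
}
translate([44, 38, 794]) {
  cube([234, 273, 8]);
  translate([0, 0, 8]) cube([234, 8, 332]);
  translate([0, 265, 8]) cube([234, 8, 332]);
  translate([0, 8, 8]) cube([8, 257, 332]);
  translate([226, 8, 8]) cube([8, 257, 332]);
}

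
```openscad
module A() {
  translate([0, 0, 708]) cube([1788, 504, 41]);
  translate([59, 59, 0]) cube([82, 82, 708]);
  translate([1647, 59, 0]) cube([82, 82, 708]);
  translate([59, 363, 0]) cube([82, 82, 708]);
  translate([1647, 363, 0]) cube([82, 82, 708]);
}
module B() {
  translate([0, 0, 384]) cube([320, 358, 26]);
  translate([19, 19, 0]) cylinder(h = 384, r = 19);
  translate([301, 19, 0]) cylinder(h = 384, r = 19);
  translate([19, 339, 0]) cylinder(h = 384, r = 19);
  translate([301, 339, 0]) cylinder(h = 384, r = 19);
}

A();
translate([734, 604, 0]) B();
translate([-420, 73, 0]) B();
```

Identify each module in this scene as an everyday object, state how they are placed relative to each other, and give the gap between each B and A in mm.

Each stool's nearest face is 100 mm from the table's bounding box.

A is a table. B is a stool. Two stools sit around the table at the +y, −x sides. The gap between each stool and the table is 100 mm.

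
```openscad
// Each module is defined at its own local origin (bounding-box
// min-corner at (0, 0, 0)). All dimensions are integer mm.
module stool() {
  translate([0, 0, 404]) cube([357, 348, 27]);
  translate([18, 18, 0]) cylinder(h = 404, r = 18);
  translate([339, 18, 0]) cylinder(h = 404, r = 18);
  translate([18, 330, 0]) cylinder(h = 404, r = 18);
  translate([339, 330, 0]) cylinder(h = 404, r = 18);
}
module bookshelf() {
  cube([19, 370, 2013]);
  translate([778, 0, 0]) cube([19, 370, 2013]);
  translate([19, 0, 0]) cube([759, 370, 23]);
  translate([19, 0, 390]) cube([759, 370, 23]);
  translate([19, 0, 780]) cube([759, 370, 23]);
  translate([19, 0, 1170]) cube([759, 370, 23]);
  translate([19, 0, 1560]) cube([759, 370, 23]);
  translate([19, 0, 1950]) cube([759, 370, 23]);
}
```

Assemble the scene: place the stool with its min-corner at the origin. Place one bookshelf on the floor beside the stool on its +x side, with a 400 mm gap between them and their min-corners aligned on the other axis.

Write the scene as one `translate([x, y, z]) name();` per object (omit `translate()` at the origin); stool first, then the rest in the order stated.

stool();
translate([757, 0, 0]) bookshelf();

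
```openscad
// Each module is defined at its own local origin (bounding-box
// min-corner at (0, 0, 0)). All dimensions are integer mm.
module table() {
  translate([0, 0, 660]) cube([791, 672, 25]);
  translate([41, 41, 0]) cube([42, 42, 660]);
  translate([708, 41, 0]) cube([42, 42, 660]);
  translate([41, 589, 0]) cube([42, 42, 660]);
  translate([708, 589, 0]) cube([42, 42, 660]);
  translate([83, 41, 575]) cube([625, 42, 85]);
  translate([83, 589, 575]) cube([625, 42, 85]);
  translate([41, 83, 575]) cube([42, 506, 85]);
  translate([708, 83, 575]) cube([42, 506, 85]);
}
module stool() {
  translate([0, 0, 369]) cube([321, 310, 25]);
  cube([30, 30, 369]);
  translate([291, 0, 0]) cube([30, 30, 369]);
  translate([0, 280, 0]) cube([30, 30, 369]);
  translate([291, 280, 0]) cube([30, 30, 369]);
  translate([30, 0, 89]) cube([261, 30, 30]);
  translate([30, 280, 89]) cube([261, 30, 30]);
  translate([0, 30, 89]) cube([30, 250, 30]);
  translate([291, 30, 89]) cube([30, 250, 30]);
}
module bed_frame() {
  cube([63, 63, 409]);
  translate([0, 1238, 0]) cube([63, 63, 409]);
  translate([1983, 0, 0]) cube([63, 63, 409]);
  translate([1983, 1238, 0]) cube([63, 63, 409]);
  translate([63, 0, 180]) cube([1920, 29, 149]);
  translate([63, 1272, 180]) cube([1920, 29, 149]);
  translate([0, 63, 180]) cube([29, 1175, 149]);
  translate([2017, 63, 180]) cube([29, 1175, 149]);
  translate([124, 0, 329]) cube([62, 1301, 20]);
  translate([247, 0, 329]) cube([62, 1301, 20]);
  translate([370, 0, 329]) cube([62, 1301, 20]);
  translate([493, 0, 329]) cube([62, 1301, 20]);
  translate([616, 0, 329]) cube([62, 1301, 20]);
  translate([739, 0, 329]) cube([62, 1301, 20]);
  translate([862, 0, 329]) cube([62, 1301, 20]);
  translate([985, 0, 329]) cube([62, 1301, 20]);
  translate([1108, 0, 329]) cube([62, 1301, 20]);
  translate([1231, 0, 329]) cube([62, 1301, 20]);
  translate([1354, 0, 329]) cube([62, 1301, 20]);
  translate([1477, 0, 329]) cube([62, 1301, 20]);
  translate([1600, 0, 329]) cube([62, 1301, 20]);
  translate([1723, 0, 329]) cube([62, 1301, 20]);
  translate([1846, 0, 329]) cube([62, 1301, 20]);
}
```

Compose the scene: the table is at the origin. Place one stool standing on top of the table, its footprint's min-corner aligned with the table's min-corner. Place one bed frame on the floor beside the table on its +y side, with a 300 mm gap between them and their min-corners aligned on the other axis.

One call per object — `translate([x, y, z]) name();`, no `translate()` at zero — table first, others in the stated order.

table();
translate([0, 0, 685]) stool();
translate([0, 972, 0]) bed_frame();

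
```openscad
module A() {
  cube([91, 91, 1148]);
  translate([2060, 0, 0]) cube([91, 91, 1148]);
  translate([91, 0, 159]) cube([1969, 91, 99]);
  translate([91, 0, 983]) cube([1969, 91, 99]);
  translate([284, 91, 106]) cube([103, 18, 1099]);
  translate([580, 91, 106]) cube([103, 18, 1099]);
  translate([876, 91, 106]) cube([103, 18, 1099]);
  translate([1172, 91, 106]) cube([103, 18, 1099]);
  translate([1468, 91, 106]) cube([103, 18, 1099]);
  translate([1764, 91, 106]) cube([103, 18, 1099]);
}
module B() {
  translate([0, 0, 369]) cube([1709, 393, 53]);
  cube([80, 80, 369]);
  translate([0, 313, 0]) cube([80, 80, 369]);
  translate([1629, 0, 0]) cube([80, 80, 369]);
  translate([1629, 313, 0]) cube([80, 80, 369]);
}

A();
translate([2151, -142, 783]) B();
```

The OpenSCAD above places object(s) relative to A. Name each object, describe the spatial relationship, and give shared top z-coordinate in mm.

A is a fence section. B is a bench. The bench is beside the fence section with their tops flush at z = 1205. The shared top z-coordinate is 1205 mm.

Both tops at z = 1205 mm.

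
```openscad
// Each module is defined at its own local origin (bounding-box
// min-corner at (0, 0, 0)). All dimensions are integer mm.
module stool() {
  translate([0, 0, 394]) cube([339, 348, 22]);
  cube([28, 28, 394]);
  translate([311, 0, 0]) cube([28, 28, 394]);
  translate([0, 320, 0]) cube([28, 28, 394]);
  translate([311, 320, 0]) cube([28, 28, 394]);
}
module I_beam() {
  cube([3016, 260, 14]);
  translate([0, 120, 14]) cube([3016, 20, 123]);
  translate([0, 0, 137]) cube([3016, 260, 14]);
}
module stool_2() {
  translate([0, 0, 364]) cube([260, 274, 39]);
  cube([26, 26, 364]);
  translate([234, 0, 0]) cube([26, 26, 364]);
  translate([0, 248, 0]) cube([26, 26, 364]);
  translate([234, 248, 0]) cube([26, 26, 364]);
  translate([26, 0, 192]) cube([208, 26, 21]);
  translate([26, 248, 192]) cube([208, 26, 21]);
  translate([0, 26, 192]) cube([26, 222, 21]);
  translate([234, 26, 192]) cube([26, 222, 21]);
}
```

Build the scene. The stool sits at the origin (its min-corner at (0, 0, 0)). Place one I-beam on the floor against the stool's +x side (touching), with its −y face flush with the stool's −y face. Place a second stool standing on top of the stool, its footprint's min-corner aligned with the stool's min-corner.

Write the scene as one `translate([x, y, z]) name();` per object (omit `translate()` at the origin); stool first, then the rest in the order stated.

stool();
translate([339, 0, 0]) I_beam();
translate([0, 0, 416]) stool_2();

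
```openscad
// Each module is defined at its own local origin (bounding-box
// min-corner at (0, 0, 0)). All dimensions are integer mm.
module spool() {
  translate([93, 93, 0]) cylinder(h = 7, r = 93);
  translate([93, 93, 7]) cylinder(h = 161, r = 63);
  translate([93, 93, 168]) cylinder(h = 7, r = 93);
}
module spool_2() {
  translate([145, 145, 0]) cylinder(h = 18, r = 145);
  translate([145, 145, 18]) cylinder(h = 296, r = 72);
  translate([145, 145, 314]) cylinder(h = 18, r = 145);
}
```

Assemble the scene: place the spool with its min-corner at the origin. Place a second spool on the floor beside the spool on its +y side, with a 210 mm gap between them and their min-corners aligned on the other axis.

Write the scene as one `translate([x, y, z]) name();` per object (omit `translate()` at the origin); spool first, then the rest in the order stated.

spool();
translate([0, 396, 0]) spool_2();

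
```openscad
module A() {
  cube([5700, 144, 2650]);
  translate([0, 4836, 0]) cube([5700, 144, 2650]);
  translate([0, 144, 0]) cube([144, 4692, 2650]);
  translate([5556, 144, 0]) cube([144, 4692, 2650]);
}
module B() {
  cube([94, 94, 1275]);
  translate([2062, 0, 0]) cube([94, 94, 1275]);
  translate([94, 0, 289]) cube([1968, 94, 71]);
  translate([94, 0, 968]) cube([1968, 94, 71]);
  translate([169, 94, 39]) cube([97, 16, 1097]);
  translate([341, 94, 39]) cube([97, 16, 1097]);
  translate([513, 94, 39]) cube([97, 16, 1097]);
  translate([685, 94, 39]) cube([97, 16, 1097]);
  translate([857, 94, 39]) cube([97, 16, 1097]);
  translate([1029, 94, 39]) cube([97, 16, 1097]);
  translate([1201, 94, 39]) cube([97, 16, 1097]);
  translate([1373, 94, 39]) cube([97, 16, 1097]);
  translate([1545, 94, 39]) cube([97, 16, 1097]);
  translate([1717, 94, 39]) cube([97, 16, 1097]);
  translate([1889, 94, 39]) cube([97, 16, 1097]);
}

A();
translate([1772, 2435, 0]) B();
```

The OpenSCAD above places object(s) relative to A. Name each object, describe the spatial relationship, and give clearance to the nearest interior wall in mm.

Clearances: x = 1628, y = 2291; minimum 1628 mm.

A is a house frame. B is a fence section. The fence section sits inside the house frame, centred. The clearance to the nearest interior wall is 1628 mm.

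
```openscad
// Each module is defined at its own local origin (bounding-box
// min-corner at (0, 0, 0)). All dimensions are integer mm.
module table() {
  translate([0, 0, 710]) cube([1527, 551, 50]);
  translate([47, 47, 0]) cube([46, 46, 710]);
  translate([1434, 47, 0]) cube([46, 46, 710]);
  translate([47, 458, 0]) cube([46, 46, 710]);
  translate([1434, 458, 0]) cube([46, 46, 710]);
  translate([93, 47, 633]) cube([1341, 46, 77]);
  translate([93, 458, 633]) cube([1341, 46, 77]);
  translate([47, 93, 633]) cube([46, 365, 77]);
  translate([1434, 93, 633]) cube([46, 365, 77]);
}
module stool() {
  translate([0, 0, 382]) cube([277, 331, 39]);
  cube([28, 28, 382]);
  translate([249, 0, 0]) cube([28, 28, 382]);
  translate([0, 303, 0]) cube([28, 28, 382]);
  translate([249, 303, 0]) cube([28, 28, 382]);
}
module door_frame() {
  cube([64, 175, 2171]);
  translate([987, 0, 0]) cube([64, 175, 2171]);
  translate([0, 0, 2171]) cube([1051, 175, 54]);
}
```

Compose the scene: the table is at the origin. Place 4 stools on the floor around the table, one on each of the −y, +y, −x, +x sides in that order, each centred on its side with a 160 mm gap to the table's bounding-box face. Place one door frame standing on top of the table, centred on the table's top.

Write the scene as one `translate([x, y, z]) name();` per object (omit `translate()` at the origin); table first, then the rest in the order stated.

table();
translate([625, -491, 0]) stool();
translate([625, 711, 0]) stool();
translate([-437, 110, 0]) stool();
translate([1687, 110, 0]) stool();
translate([238, 188, 760]) door_frame();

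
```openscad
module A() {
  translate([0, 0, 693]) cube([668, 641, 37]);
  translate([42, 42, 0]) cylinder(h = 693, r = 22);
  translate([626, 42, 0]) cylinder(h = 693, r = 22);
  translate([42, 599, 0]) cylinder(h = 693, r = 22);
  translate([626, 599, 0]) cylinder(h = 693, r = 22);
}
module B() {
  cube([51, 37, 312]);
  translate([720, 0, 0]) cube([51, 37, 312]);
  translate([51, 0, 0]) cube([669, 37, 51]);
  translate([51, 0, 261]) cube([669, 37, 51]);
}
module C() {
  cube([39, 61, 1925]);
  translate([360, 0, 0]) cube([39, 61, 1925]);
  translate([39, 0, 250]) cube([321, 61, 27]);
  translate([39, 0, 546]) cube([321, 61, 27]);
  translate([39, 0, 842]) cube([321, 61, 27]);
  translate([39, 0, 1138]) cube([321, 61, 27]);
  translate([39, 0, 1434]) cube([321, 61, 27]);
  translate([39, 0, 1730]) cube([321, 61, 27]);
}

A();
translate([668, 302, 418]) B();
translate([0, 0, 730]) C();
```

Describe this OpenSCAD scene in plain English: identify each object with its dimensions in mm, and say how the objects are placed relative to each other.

A is a rectangular dining table. The top is 668×641×37 mm with its upper surface at z = 730 mm. It stands on four round legs of 44 mm diameter, each leg's bounding box inset 20 mm from the nearest pair of top edges, running from the floor to the underside of the top.

B is a rectangular picture frame lying in the x–z plane (depth along y). The opening is 669 mm wide (x) by 210 mm tall (z), surrounded by a border 51 mm wide on all four sides. The frame is 37 mm deep and is made of two full-height vertical stiles with two horizontal rails fitted between them.

C is a wooden ladder with two side rails of 39×61 mm section and 1925 mm height, set 399 mm apart overall. Between them run 6 rectangular rungs (61 mm deep, 27 mm thick), front faces flush with the rails' −y face. The bottom of the first rung is 250 mm above the floor and each subsequent rung is 296 mm higher than the one below.

The picture frame is beside the table with their tops flush at z = 730. The ladder is on top of the table.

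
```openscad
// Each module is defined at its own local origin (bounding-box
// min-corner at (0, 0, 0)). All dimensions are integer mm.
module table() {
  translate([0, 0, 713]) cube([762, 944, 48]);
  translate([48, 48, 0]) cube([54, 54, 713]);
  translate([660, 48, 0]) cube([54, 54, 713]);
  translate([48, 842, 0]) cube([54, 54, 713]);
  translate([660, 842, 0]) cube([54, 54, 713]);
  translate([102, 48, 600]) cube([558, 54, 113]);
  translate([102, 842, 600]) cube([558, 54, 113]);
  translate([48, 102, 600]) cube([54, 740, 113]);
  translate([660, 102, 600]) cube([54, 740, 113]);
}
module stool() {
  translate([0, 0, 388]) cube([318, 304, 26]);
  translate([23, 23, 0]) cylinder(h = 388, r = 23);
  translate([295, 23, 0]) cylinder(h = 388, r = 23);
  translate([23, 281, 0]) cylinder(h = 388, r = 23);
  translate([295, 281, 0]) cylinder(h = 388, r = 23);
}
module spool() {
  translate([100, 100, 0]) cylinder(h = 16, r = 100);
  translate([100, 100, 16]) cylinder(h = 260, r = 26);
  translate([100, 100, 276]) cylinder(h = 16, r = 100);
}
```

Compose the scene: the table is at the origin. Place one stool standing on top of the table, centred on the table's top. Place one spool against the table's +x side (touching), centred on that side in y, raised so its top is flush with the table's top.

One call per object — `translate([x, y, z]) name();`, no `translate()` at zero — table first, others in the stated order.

table();
translate([222, 320, 761]) stool();
translate([762, 372, 469]) spool();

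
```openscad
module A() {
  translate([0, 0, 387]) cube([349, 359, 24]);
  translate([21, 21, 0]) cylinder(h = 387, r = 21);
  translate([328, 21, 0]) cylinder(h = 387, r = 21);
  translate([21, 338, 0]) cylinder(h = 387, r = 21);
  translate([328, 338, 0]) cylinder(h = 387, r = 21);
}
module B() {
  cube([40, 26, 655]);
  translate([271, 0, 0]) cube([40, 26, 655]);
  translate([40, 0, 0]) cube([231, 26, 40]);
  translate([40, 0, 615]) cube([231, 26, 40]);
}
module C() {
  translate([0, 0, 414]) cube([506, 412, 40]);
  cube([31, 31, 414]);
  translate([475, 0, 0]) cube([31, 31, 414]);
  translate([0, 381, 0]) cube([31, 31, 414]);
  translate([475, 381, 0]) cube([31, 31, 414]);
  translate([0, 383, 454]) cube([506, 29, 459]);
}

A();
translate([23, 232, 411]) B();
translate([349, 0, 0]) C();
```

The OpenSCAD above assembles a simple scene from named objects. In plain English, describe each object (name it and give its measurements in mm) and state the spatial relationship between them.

A is a simple wooden stool: a rectangular seat 349 mm (x) by 359 mm (y), 24 mm thick, top face at z = 411 mm, on four round legs, each 42 mm in diameter. The legs rest on z = 0, each leg's axis is inset half a diameter from the nearest pair of seat edges (so the leg's bounding box is flush with the corner).

B is a rectangular picture frame lying in the x–z plane (depth along y). The opening is 231 mm wide (x) by 575 mm tall (z), surrounded by a border 40 mm wide on all four sides. The frame is 26 mm deep and is made of two full-height vertical stiles with two horizontal rails fitted between them.

C is a chair: 506×412 mm seat, 40 mm thick, top at z = 454 mm, on four 31 mm square corner legs flush with the seat edges. A 29 mm thick backrest slab spans the full seat width, extending 459 mm above the seat top, its back face flush with the seat's +y edge.

The picture frame is on top of the stool. The chair is against the stool's +x side, with their −y faces flush.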